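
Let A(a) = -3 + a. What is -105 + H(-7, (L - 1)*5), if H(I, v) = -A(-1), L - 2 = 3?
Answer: -101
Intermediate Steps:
L = 5 (L = 2 + 3 = 5)
H(I, v) = 4 (H(I, v) = -(-3 - 1) = -1*(-4) = 4)
-105 + H(-7, (L - 1)*5) = -105 + 4 = -101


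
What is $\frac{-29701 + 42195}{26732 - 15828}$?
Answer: $\frac{6247}{5452} \approx 1.1458$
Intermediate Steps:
$\frac{-29701 + 42195}{26732 - 15828} = \frac{12494}{10904} = 12494 \cdot \frac{1}{10904} = \frac{6247}{5452}$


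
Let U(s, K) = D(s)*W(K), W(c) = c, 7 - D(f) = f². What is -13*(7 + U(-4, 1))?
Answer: 26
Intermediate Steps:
D(f) = 7 - f²
U(s, K) = K*(7 - s²) (U(s, K) = (7 - s²)*K = K*(7 - s²))
-13*(7 + U(-4, 1)) = -13*(7 + 1*(7 - 1*(-4)²)) = -13*(7 + 1*(7 - 1*16)) = -13*(7 + 1*(7 - 16)) = -13*(7 + 1*(-9)) = -13*(7 - 9) = -13*(-2) = 26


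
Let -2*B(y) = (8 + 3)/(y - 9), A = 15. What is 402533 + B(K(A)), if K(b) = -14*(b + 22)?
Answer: 424269793/1054 ≈ 4.0253e+5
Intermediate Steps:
K(b) = -308 - 14*b (K(b) = -14*(22 + b) = -308 - 14*b)
B(y) = -11/(2*(-9 + y)) (B(y) = -(8 + 3)/(2*(y - 9)) = -11/(2*(-9 + y)))
402533 + B(K(A)) = 402533 - 11/(-18 + 2*(-308 - 14*15)) = 402533 - 11/(-18 + 2*(-308 - 210)) = 402533 - 11/(-18 + 2*(-518)) = 402533 - 11/(-18 - 1036) = 402533 - 11/(-1054) = 402533 - 11*(-1/1054) = 402533 + 11/1054 = 424269793/1054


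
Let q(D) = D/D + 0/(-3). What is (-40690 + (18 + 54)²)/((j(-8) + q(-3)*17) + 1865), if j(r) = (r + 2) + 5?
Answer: -35506/1881 ≈ -18.876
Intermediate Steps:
q(D) = 1 (q(D) = 1 + 0*(-⅓) = 1 + 0 = 1)
j(r) = 7 + r (j(r) = (2 + r) + 5 = 7 + r)
(-40690 + (18 + 54)²)/((j(-8) + q(-3)*17) + 1865) = (-40690 + (18 + 54)²)/(((7 - 8) + 1*17) + 1865) = (-40690 + 72²)/((-1 + 17) + 1865) = (-40690 + 5184)/(16 + 1865) = -35506/1881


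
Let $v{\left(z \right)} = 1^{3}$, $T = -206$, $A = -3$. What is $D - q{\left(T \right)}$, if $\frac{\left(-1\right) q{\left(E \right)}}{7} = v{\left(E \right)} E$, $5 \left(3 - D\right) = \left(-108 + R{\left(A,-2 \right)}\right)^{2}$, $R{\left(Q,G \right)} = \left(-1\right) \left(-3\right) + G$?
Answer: $- \frac{18644}{5} \approx -3728.8$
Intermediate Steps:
$R{\left(Q,G \right)} = 3 + G$
$v{\left(z \right)} = 1$
$D = - \frac{11434}{5}$ ($D = 3 - \frac{\left(-108 + \left(3 - 2\right)\right)^{2}}{5} = 3 - \frac{\left(-108 + 1\right)^{2}}{5} = 3 - \frac{\left(-107\right)^{2}}{5} = 3 - \frac{11449}{5} = - \frac{11434}{5} \approx -2286.8$)
$q{\left(E \right)} = - 7 E$ ($q{\left(E \right)} = - 7 \cdot 1 E = - 7 E$)
$D - q{\left(T \right)} = - \frac{11434}{5} - \left(-7\right) \left(-206\right) = - \frac{11434}{5} - 1442 = - \frac{18644}{5}$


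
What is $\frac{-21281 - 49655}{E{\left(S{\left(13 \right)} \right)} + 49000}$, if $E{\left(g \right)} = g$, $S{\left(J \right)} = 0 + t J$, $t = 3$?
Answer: $- \frac{70936}{49039} \approx -1.4465$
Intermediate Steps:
$S{\left(J \right)} = 3 J$ ($S{\left(J \right)} = 0 + 3 J = 3 J$)
$\frac{-21281 - 49655}{E{\left(S{\left(13 \right)} \right)} + 49000} = \frac{-21281 - 49655}{3 \cdot 13 + 49000} = - \frac{70936}{39 + 49000} = - \frac{70936}{49039}$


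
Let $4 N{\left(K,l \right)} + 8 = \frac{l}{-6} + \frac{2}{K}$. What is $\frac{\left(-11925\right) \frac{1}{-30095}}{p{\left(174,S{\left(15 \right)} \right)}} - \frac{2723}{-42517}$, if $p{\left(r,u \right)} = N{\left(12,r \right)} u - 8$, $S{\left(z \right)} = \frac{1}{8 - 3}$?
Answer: $\frac{7187913997}{302229500963} \approx 0.023783$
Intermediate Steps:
$N{\left(K,l \right)} = -2 + \frac{1}{2 K} - \frac{l}{24}$ ($N{\left(K,l \right)} = -2 + \frac{\frac{l}{-6} + \frac{2}{K}}{4} = -2 + \frac{l \left(- \frac{1}{6}\right) + \frac{2}{K}}{4} = -2 + \frac{- \frac{l}{6} + \frac{2}{K}}{4} = -2 + \frac{\frac{2}{K} - \frac{l}{6}}{4} = -2 - \left(- \frac{1}{2 K} + \frac{l}{24}\right) = -2 + \frac{1}{2 K} - \frac{l}{24}$)
$S{\left(z \right)} = \frac{1}{5}$
$p{\left(r,u \right)} = -8 + u \left(- \frac{47}{24} - \frac{r}{24}\right)$ ($p{\left(r,u \right)} = \frac{12 - 12 \left(48 + r\right)}{24 \cdot 12} u - 8 = \frac{1}{24} \cdot \frac{1}{12} \left(12 - \left(576 + 12 r\right)\right) u - 8 = \frac{1}{24} \cdot \frac{1}{12} \left(-564 - 12 r\right) u - 8 = \left(- \frac{47}{24} - \frac{r}{24}\right) u - 8 = u \left(- \frac{47}{24} - \frac{r}{24}\right) - 8 = -8 + u \left(- \frac{47}{24} - \frac{r}{24}\right)$)
$\frac{\left(-11925\right) \frac{1}{-30095}}{p{\left(174,S{\left(15 \right)} \right)}} - \frac{2723}{-42517} = \frac{\left(-11925\right) \frac{1}{-30095}}{-8 - \frac{47 + 174}{120}} - \frac{2723}{-42517} = \frac{\left(-11925\right) \left(- \frac{1}{30095}\right)}{-8 - \frac{1}{120} \cdot 221} - - \frac{2723}{42517} = \frac{2385}{6019 \left(-8 - \frac{221}{120}\right)} + \frac{2723}{42517} = \frac{2385}{6019 \left(- \frac{1181}{120}\right)} + \frac{2723}{42517} = \frac{2385}{6019} \left(- \frac{120}{1181}\right) + \frac{2723}{42517} = - \frac{286200}{7108439} + \frac{2723}{42517} = \frac{7187913997}{302229500963}$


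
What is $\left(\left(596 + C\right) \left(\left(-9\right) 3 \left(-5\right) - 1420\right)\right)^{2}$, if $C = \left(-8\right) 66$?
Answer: $7635264400$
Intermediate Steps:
$C = -528$
$\left(\left(596 + C\right) \left(\left(-9\right) 3 \left(-5\right) - 1420\right)\right)^{2} = \left(\left(596 - 528\right) \left(\left(-9\right) 3 \left(-5\right) - 1420\right)\right)^{2} = \left(68 \left(\left(-27\right) \left(-5\right) - 1420\right)\right)^{2} = \left(68 \left(135 - 1420\right)\right)^{2} = \left(68 \left(-1285\right)\right)^{2} = \left(-87380\right)^{2} = 7635264400$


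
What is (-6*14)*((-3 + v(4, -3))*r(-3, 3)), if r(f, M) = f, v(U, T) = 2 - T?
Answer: 504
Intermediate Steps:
(-6*14)*((-3 + v(4, -3))*r(-3, 3)) = (-6*14)*((-3 + (2 - 1*(-3)))*(-3)) = -84*(-3 + (2 + 3))*(-3) = -84*(-3 + 5)*(-3) = -168*(-3) = -84*(-6) = 504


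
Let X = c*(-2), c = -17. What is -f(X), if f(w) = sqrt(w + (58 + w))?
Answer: -3*sqrt(14) ≈ -11.225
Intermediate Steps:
X = 34 (X = -17*(-2) = 34)
f(w) = sqrt(58 + 2*w)
-f(X) = -sqrt(58 + 2*34) = -sqrt(58 + 68) = -sqrt(126) = -3*sqrt(14)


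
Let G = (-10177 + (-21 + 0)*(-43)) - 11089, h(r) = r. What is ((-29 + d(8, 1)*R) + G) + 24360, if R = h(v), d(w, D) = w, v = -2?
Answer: 3952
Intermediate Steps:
R = -2
G = -20363 (G = (-10177 - 21*(-43)) - 11089 = (-10177 + 903) - 11089 = -9274 - 11089 = -20363)
((-29 + d(8, 1)*R) + G) + 24360 = ((-29 + 8*(-2)) - 20363) + 24360 = ((-29 - 16) - 20363) + 24360 = (-45 - 20363) + 24360 = -20408 + 24360 = 3952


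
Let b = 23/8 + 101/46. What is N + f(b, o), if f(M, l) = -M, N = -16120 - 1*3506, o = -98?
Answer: -3612117/184 ≈ -19631.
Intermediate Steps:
b = 933/184 (b = 23*(1/8) + 101*(1/46) = 23/8 + 101/46 = 933/184 ≈ 5.0706)
N = -19626 (N = -16120 - 3506 = -19626)
N + f(b, o) = -19626 - 1*933/184 = -19626 - 933/184 = -3612117/184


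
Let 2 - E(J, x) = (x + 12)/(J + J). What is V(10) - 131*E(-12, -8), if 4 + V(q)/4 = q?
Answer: -1559/6 ≈ -259.83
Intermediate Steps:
V(q) = -16 + 4*q
E(J, x) = 2 - (12 + x)/(2*J) (E(J, x) = 2 - (x + 12)/(J + J) = 2 - (12 + x)/(2*J))
V(10) - 131*E(-12, -8) = (-16 + 4*10) - 131*(-12 - 1*(-8) + 4*(-12))/(2*(-12)) = (-16 + 40) - 131*(-1)*(-12 + 8 - 48)/(2*12) = 24 - 131*(-1)*(-52)/(2*12) = 24 - 131*13/6 = 24 - 1703/6 = -1559/6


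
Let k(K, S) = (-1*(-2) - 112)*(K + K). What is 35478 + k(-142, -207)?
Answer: 66718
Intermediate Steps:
k(K, S) = -220*K (k(K, S) = (2 - 112)*(2*K) = -220*K)
35478 + k(-142, -207) = 35478 - 220*(-142) = 35478 + 31240 = 66718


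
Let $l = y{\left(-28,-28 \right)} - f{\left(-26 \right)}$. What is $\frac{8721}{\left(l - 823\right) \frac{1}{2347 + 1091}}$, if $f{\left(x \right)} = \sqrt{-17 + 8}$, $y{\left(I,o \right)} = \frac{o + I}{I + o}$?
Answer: $- \frac{2738428884}{75077} + \frac{9994266 i}{75077} \approx -36475.0 + 133.12 i$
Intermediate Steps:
$y{\left(I,o \right)} = 1$ ($y{\left(I,o \right)} = \frac{I + o}{I + o} = 1$)
$f{\left(x \right)} = 3 i$ ($f{\left(x \right)} = \sqrt{-9} = 3 i$)
$l = 1 - 3 i \approx 1.0 - 3.0 i$
$\frac{8721}{\left(l - 823\right) \frac{1}{2347 + 1091}} = \frac{8721}{\left(\left(1 - 3 i\right) - 823\right) \frac{1}{2347 + 1091}} = \frac{8721}{\left(-822 - 3 i\right) \frac{1}{3438}} = \frac{8721}{- \frac{137}{573} - \frac{i}{1146}} = 8721 \frac{1313316 \left(- \frac{137}{573} + \frac{i}{1146}\right)}{75077} = \frac{11453428836 \left(- \frac{137}{573} + \frac{i}{1146}\right)}{75077}$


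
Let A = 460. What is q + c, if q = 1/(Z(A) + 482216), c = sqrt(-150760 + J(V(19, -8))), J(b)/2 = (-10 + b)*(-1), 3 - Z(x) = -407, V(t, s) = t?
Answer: 1/482626 + I*sqrt(150778) ≈ 2.072e-6 + 388.3*I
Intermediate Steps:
Z(x) = 410 (Z(x) = 3 - 1*(-407) = 3 + 407 = 410)
J(b) = 20 - 2*b (J(b) = 2*((-10 + b)*(-1)) = 2*(10 - b) = 20 - 2*b)
c = I*sqrt(150778) (c = sqrt(-150760 + (20 - 2*19)) = sqrt(-150760 + (20 - 38)) = sqrt(-150760 - 18) = sqrt(-150778) = I*sqrt(150778) ≈ 388.3*I)
q = 1/482626 (q = 1/(410 + 482216) = 1/482626 ≈ 2.0720e-6)
q + c = 1/482626 + I*sqrt(150778)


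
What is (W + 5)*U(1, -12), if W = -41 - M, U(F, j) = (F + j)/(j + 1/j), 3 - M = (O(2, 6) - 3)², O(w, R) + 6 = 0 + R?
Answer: -792/29 ≈ -27.310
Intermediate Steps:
O(w, R) = -6 + R (O(w, R) = -6 + (0 + R) = -6 + R)
M = -6 (M = 3 - ((-6 + 6) - 3)² = 3 - (0 - 3)² = 3 - 1*(-3)² = 3 - 1*9 = 3 - 9 = -6)
U(F, j) = (F + j)/(j + 1/j)
W = -35 (W = -41 - 1*(-6) = -41 + 6 = -35)
(W + 5)*U(1, -12) = (-35 + 5)*(-12*(1 - 12)/(1 + (-12)²)) = -(-360)*(-11)/(1 + 144) = -(-360)*(-11)/145 = -30*132/145 = -792/29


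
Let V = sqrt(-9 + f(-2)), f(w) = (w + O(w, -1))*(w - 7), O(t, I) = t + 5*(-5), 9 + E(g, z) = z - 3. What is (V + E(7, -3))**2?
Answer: 477 - 180*sqrt(7) ≈ 0.76476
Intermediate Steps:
E(g, z) = -12 + z (E(g, z) = -9 + (z - 3) = -9 + (-3 + z) = -12 + z)
O(t, I) = -25 + t (O(t, I) = t - 25 = -25 + t)
f(w) = (-25 + 2*w)*(-7 + w) (f(w) = (w + (-25 + w))*(w - 7) = (-25 + 2*w)*(-7 + w))
V = 6*sqrt(7) (V = sqrt(-9 + (175 - 39*(-2) + 2*(-2)**2)) = sqrt(-9 + (175 + 78 + 2*4)) = sqrt(-9 + (175 + 78 + 8)) = sqrt(-9 + 261) = sqrt(252) = 6*sqrt(7) ≈ 15.875)
(V + E(7, -3))**2 = (6*sqrt(7) + (-12 - 3))**2 = (6*sqrt(7) - 15)**2 = (-15 + 6*sqrt(7))**2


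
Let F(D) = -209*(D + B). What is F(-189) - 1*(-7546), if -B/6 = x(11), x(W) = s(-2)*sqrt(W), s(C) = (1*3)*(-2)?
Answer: 47047 - 7524*sqrt(11) ≈ 22093.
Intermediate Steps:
s(C) = -6 (s(C) = 3*(-2) = -6)
x(W) = -6*sqrt(W)
B = 36*sqrt(11) (B = -(-36)*sqrt(11) = 36*sqrt(11) ≈ 119.40)
F(D) = -7524*sqrt(11) - 209*D (F(D) = -209*(D + 36*sqrt(11)) = -7524*sqrt(11) - 209*D)
F(-189) - 1*(-7546) = (-7524*sqrt(11) - 209*(-189)) - 1*(-7546) = (-7524*sqrt(11) + 39501) + 7546 = (39501 - 7524*sqrt(11)) + 7546 = 47047 - 7524*sqrt(11)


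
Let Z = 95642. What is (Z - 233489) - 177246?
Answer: -315093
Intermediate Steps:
(Z - 233489) - 177246 = (95642 - 233489) - 177246 = -137847 - 177246 = -315093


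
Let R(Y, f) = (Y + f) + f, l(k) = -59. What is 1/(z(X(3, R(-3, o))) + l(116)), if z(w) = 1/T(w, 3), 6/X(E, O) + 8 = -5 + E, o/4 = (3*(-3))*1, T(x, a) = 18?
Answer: -18/1061 ≈ -0.016965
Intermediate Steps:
o = -36 (o = 4*((3*(-3))*1) = 4*(-9*1) = 4*(-9) = -36)
R(Y, f) = Y + 2*f
X(E, O) = 6/(-13 + E) (X(E, O) = 6/(-8 + (-5 + E)) = 6/(-13 + E))
z(w) = 1/18
1/(z(X(3, R(-3, o))) + l(116)) = 1/(1/18 - 59) = 1/(-1061/18) = -18/1061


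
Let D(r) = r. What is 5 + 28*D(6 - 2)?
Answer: 117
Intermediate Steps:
5 + 28*D(6 - 2) = 5 + 28*(6 - 2) = 5 + 28*4 = 5 + 112 = 117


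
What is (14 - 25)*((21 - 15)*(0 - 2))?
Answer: 132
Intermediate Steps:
(14 - 25)*((21 - 15)*(0 - 2)) = -66*(-2) = -11*(-12) = 132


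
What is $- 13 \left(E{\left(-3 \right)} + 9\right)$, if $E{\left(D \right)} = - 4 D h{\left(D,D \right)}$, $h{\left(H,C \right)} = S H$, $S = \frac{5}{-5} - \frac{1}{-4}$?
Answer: $-468$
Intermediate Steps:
$S = - \frac{3}{4}$ ($S = 5 \left(- \frac{1}{5}\right) - - \frac{1}{4} = -1 + \frac{1}{4} = - \frac{3}{4} \approx -0.75$)
$h{\left(H,C \right)} = - \frac{3 H}{4}$
$E{\left(D \right)} = 3 D^{2}$ ($E{\left(D \right)} = - 4 D \left(- \frac{3 D}{4}\right) = 3 D^{2}$)
$- 13 \left(E{\left(-3 \right)} + 9\right) = - 13 \left(3 \left(-3\right)^{2} + 9\right) = - 13 \left(3 \cdot 9 + 9\right) = - 13 \left(27 + 9\right) = \left(-13\right) 36 = -468$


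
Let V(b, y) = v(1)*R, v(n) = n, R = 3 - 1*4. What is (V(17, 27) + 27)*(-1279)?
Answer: -33254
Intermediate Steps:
R = -1 (R = 3 - 4 = -1)
V(b, y) = -1 (V(b, y) = 1*(-1) = -1)
(V(17, 27) + 27)*(-1279) = (-1 + 27)*(-1279) = 26*(-1279) = -33254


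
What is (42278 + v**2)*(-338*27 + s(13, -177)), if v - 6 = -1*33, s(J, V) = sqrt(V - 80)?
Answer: -392481882 + 43007*I*sqrt(257) ≈ -3.9248e+8 + 6.8946e+5*I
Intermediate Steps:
s(J, V) = sqrt(-80 + V)
v = -27 (v = 6 - 1*33 = 6 - 33 = -27)
(42278 + v**2)*(-338*27 + s(13, -177)) = (42278 + (-27)**2)*(-338*27 + sqrt(-80 - 177)) = (42278 + 729)*(-9126 + sqrt(-257)) = 43007*(-9126 + I*sqrt(257)) = -392481882 + 43007*I*sqrt(257)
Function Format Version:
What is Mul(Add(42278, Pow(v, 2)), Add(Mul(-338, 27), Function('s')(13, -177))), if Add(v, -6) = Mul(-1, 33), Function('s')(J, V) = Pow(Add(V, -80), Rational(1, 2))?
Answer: Add(-392481882, Mul(43007, I, Pow(257, Rational(1, 2)))) ≈ Add(-3.9248e+8, Mul(6.8946e+5, I))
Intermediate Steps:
Function('s')(J, V) = Pow(Add(-80, V), Rational(1, 2))
v = -27 (v = Add(6, Mul(-1, 33)) = Add(6, -33) = -27)
Mul(Add(42278, Pow(v, 2)), Add(Mul(-338, 27), Function('s')(13, -177))) = Mul(Add(42278, Pow(-27, 2)), Add(Mul(-338, 27), Pow(Add(-80, -177), Rational(1, 2)))) = Mul(Add(42278, 729), Add(-9126, Pow(-257, Rational(1, 2)))) = Mul(43007, Add(-9126, Mul(I, Pow(257, Rational(1, 2))))) = Add(-392481882, Mul(43007, I, Pow(257, Rational(1, 2))))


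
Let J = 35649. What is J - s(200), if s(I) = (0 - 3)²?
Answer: 35640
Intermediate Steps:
s(I) = 9 (s(I) = (-3)² = 9)
J - s(200) = 35649 - 1*9 = 35649 - 9 = 35640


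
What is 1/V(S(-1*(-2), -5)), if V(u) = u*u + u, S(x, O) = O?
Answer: 1/20 ≈ 0.050000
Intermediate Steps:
V(u) = u + u**2 (V(u) = u**2 + u = u + u**2)
1/V(S(-1*(-2), -5)) = 1/(-5*(1 - 5)) = 1/(-5*(-4)) = 1/20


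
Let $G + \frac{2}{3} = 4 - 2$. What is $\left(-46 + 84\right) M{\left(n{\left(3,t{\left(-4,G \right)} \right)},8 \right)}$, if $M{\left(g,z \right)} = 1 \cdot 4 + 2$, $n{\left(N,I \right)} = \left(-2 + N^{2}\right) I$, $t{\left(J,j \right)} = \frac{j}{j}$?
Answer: $228$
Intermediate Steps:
$G = \frac{4}{3}$ ($G = - \frac{2}{3} + \left(4 - 2\right) = - \frac{2}{3} + 2 = \frac{4}{3} \approx 1.3333$)
$t{\left(J,j \right)} = 1$
$n{\left(N,I \right)} = I \left(-2 + N^{2}\right)$
$M{\left(g,z \right)} = 6$ ($M{\left(g,z \right)} = 4 + 2 = 6$)
$\left(-46 + 84\right) M{\left(n{\left(3,t{\left(-4,G \right)} \right)},8 \right)} = \left(-46 + 84\right) 6 = 38 \cdot 6 = 228$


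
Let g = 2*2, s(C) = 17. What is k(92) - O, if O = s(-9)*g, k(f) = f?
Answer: 24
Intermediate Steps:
g = 4
O = 68 (O = 17*4 = 68)
k(92) - O = 92 - 1*68 = 92 - 68 = 24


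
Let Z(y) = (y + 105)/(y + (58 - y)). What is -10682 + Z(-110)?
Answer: -619561/58 ≈ -10682.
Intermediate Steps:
Z(y) = 105/58 + y/58 (Z(y) = (105 + y)/58 = (105 + y)*(1/58) = 105/58 + y/58)
-10682 + Z(-110) = -10682 + (105/58 + (1/58)*(-110)) = -10682 + (105/58 - 55/29) = -10682 - 5/58 = -619561/58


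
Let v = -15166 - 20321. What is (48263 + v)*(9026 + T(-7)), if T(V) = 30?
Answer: 115699456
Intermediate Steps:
v = -35487
(48263 + v)*(9026 + T(-7)) = (48263 - 35487)*(9026 + 30) = 12776*9056 = 115699456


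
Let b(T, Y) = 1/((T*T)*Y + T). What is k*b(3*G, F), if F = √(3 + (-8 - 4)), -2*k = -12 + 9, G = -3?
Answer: -1/4380 - 9*I/1460 ≈ -0.00022831 - 0.0061644*I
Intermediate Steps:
k = 3/2 (k = -(-12 + 9)/2 = -½*(-3) = 3/2 ≈ 1.5000)
F = 3*I (F = √(3 - 12) = √(-9) = 3*I ≈ 3.0*I)
b(T, Y) = 1/(T + Y*T²) (b(T, Y) = 1/(T²*Y + T) = 1/(Y*T² + T) = 1/(T + Y*T²))
k*b(3*G, F) = 3*(1/(((3*(-3)))*(1 + (3*(-3))*(3*I))))/2 = 3*(1/((-9)*(1 - 27*I)))/2 = 3*(-(1 + 27*I)/730/9)/2 = 3*(-(1 + 27*I)/6570)/2 = -(1 + 27*I)/4380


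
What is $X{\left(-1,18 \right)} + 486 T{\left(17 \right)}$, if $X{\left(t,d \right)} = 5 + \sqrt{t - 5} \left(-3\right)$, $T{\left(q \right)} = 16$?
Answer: $7781 - 3 i \sqrt{6} \approx 7781.0 - 7.3485 i$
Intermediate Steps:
$X{\left(t,d \right)} = 5 - 3 \sqrt{-5 + t}$ ($X{\left(t,d \right)} = 5 + \sqrt{-5 + t} \left(-3\right) = 5 - 3 \sqrt{-5 + t}$)
$X{\left(-1,18 \right)} + 486 T{\left(17 \right)} = \left(5 - 3 \sqrt{-5 - 1}\right) + 486 \cdot 16 = \left(5 - 3 \sqrt{-6}\right) + 7776 = \left(5 - 3 i \sqrt{6}\right) + 7776 = 7781 - 3 i \sqrt{6}$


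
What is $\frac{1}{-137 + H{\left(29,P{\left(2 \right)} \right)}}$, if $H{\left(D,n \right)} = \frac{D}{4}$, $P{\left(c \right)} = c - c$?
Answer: $- \frac{4}{519} \approx -0.0077071$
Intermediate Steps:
$P{\left(c \right)} = 0$
$H{\left(D,n \right)} = \frac{D}{4}$ ($H{\left(D,n \right)} = D \frac{1}{4} = \frac{D}{4}$)
$\frac{1}{-137 + H{\left(29,P{\left(2 \right)} \right)}} = \frac{1}{-137 + \frac{1}{4} \cdot 29} = \frac{1}{-137 + \frac{29}{4}} = \frac{1}{- \frac{519}{4}} = - \frac{4}{519}$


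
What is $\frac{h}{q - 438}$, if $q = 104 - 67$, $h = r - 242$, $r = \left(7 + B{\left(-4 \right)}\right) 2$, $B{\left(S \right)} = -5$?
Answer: $\frac{238}{401} \approx 0.59352$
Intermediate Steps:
$r = 4$ ($r = \left(7 - 5\right) 2 = 2 \cdot 2 = 4$)
$h = -238$ ($h = 4 - 242 = -238$)
$q = 37$
$\frac{h}{q - 438} = - \frac{238}{37 - 438} = - \frac{238}{-401} = \left(-238\right) \left(- \frac{1}{401}\right) = \frac{238}{401}$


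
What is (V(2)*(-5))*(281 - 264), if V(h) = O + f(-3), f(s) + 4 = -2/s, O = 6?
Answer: -680/3 ≈ -226.67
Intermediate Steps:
f(s) = -4 - 2/s
V(h) = 8/3 (V(h) = 6 + (-4 - 2/(-3)) = 6 + (-4 - 2*(-⅓)) = 6 + (-4 + ⅔) = 6 - 10/3 = 8/3)
(V(2)*(-5))*(281 - 264) = ((8/3)*(-5))*(281 - 264) = -40/3*17 = -680/3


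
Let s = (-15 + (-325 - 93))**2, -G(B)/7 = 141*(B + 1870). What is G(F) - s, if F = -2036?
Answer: -23647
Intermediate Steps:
G(B) = -1845690 - 987*B (G(B) = -987*(B + 1870) = -987*(1870 + B) = -7*(263670 + 141*B) = -1845690 - 987*B)
s = 187489 (s = (-15 - 418)**2 = (-433)**2 = 187489)
G(F) - s = (-1845690 - 987*(-2036)) - 1*187489 = (-1845690 + 2009532) - 187489 = 163842 - 187489 = -23647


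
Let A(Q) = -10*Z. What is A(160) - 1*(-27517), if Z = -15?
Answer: 27667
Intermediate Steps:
A(Q) = 150 (A(Q) = -10*(-15) = 150)
A(160) - 1*(-27517) = 150 - 1*(-27517) = 150 + 27517 = 27667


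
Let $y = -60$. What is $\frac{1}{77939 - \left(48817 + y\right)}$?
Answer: $\frac{1}{29182} \approx 3.4268 \cdot 10^{-5}$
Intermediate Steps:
$\frac{1}{77939 - \left(48817 + y\right)} = \frac{1}{77939 - 48757} = \frac{1}{29182}$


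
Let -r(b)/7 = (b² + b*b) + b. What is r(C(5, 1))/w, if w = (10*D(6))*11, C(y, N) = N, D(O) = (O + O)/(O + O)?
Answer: -21/110 ≈ -0.19091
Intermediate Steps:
D(O) = 1 (D(O) = (2*O)/((2*O)) = (2*O)*(1/(2*O)) = 1)
r(b) = -14*b² - 7*b (r(b) = -7*((b² + b*b) + b) = -7*((b² + b²) + b) = -7*(2*b² + b) = -7*(b + 2*b²) = -14*b² - 7*b)
w = 110 (w = (10*1)*11 = 10*11 = 110)
r(C(5, 1))/w = -7*1*(1 + 2*1)/110 = -7*1*(1 + 2)*(1/110) = -7*1*3*(1/110) = -21*1/110 = -21/110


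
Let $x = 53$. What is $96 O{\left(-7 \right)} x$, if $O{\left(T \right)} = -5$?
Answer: $-25440$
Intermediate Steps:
$96 O{\left(-7 \right)} x = 96 \left(-5\right) 53 = \left(-480\right) 53 = -25440$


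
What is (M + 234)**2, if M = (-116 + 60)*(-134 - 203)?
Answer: 365039236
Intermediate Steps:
M = 18872 (M = -56*(-337) = 18872)
(M + 234)**2 = (18872 + 234)**2 = 19106**2 = 365039236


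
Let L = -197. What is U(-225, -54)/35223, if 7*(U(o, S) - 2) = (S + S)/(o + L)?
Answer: 3008/52024371 ≈ 5.7819e-5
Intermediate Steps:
U(o, S) = 2 + 2*S/(7*(-197 + o)) (U(o, S) = 2 + ((S + S)/(o - 197))/7 = 2 + ((2*S)/(-197 + o))/7 = 2 + (2*S/(-197 + o))/7 = 2 + 2*S/(7*(-197 + o)))
U(-225, -54)/35223 = (2*(-1379 - 54 + 7*(-225))/(7*(-197 - 225)))/35223 = ((2/7)*(-1379 - 54 - 1575)/(-422))*(1/35223) = ((2/7)*(-1/422)*(-3008))*(1/35223) = (3008/1477)*(1/35223) = 3008/52024371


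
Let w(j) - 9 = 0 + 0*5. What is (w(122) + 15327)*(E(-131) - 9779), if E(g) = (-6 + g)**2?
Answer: 137870640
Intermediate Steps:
w(j) = 9 (w(j) = 9 + (0 + 0*5) = 9 + (0 + 0) = 9 + 0 = 9)
(w(122) + 15327)*(E(-131) - 9779) = (9 + 15327)*((-6 - 131)**2 - 9779) = 15336*((-137)**2 - 9779) = 15336*(18769 - 9779) = 15336*8990 = 137870640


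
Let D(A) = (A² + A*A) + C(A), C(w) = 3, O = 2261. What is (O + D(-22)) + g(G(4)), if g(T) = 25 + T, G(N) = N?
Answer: 3261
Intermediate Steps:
D(A) = 3 + 2*A² (D(A) = (A² + A*A) + 3 = (A² + A²) + 3 = 2*A² + 3 = 3 + 2*A²)
(O + D(-22)) + g(G(4)) = (2261 + (3 + 2*(-22)²)) + (25 + 4) = (2261 + (3 + 2*484)) + 29 = (2261 + (3 + 968)) + 29 = (2261 + 971) + 29 = 3232 + 29 = 3261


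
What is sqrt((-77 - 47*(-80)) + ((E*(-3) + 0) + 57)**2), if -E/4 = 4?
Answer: 2*sqrt(3677) ≈ 121.28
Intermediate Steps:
E = -16 (E = -4*4 = -16)
sqrt((-77 - 47*(-80)) + ((E*(-3) + 0) + 57)**2) = sqrt((-77 - 47*(-80)) + ((-16*(-3) + 0) + 57)**2) = sqrt((-77 + 3760) + ((48 + 0) + 57)**2) = sqrt(3683 + (48 + 57)**2) = sqrt(3683 + 105**2) = sqrt(3683 + 11025) = sqrt(14708) = 2*sqrt(3677)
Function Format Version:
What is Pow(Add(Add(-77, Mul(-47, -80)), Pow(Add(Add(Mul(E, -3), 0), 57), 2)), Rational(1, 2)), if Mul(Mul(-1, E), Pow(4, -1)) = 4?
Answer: Mul(2, Pow(3677, Rational(1, 2))) ≈ 121.28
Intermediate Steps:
E = -16 (E = Mul(-4, 4) = -16)
Pow(Add(Add(-77, Mul(-47, -80)), Pow(Add(Add(Mul(E, -3), 0), 57), 2)), Rational(1, 2)) = Pow(Add(Add(-77, Mul(-47, -80)), Pow(Add(Add(Mul(-16, -3), 0), 57), 2)), Rational(1, 2)) = Pow(Add(Add(-77, 3760), Pow(Add(Add(48, 0), 57), 2)), Rational(1, 2)) = Pow(Add(3683, Pow(Add(48, 57), 2)), Rational(1, 2)) = Pow(Add(3683, Pow(105, 2)), Rational(1, 2)) = Pow(Add(3683, 11025), Rational(1, 2)) = Pow(14708, Rational(1, 2)) = Mul(2, Pow(3677, Rational(1, 2)))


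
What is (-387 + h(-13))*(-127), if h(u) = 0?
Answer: 49149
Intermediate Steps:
(-387 + h(-13))*(-127) = (-387 + 0)*(-127) = -387*(-127) = 49149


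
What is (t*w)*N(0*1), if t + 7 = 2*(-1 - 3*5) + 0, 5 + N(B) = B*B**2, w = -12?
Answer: -2340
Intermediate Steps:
N(B) = -5 + B**3 (N(B) = -5 + B*B**2 = -5 + B**3)
t = -39 (t = -7 + (2*(-1 - 3*5) + 0) = -7 + (2*(-1 - 15) + 0) = -7 + (2*(-16) + 0) = -7 + (-32 + 0) = -7 - 32 = -39)
(t*w)*N(0*1) = (-39*(-12))*(-5 + (0*1)**3) = 468*(-5 + 0**3) = 468*(-5 + 0) = 468*(-5) = -2340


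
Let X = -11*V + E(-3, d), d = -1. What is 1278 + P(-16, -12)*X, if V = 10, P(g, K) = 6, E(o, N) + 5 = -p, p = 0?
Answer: 588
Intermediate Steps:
E(o, N) = -5 (E(o, N) = -5 - 1*0 = -5 + 0 = -5)
X = -115 (X = -11*10 - 5 = -110 - 5 = -115)
1278 + P(-16, -12)*X = 1278 + 6*(-115) = 1278 - 690 = 588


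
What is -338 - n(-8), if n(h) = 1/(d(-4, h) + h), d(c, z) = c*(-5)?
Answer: -4057/12 ≈ -338.08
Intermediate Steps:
d(c, z) = -5*c
n(h) = 1/(20 + h) (n(h) = 1/(-5*(-4) + h) = 1/(20 + h))
-338 - n(-8) = -338 - 1/(20 - 8) = -338 - 1/12 = -4057/12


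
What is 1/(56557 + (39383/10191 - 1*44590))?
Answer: 10191/121995080 ≈ 8.3536e-5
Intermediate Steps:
1/(56557 + (39383/10191 - 1*44590)) = 1/(56557 + (39383*(1/10191) - 44590)) = 1/(56557 + (39383/10191 - 44590)) = 1/(56557 - 454377307/10191) = 1/(121995080/10191) = 10191/121995080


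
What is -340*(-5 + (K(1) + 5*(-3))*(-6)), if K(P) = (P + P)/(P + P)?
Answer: -26860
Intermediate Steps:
K(P) = 1 (K(P) = (2*P)/((2*P)) = (2*P)*(1/(2*P)) = 1)
-340*(-5 + (K(1) + 5*(-3))*(-6)) = -340*(-5 + (1 + 5*(-3))*(-6)) = -340*(-5 + (1 - 15)*(-6)) = -340*(-5 - 14*(-6)) = -340*(-5 + 84) = -340*79 = -34*790 = -26860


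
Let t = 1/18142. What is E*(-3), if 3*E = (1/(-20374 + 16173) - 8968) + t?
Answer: 683492026597/76214542 ≈ 8968.0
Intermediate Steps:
t = 1/18142 ≈ 5.5121e-5
E = -683492026597/228643626 (E = ((1/(-20374 + 16173) - 8968) + 1/18142)/3 = ((1/(-4201) - 8968) + 1/18142)/3 = ((-1/4201 - 8968) + 1/18142)/3 = (-37674569/4201 + 1/18142)/3 = (⅓)*(-683492026597/76214542) = -683492026597/228643626 ≈ -2989.3)
E*(-3) = -683492026597/228643626*(-3) = 683492026597/76214542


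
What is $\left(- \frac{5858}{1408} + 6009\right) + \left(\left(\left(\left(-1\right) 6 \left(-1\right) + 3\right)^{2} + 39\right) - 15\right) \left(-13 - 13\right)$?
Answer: $\frac{2305487}{704} \approx 3274.8$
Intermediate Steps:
$\left(- \frac{5858}{1408} + 6009\right) + \left(\left(\left(\left(-1\right) 6 \left(-1\right) + 3\right)^{2} + 39\right) - 15\right) \left(-13 - 13\right) = \left(\left(-5858\right) \frac{1}{1408} + 6009\right) + \left(\left(\left(\left(-6\right) \left(-1\right) + 3\right)^{2} + 39\right) - 15\right) \left(-26\right) = \left(- \frac{2929}{704} + 6009\right) + \left(\left(\left(6 + 3\right)^{2} + 39\right) - 15\right) \left(-26\right) = \frac{4227407}{704} + \left(\left(9^{2} + 39\right) - 15\right) \left(-26\right) = \frac{4227407}{704} + \left(\left(81 + 39\right) - 15\right) \left(-26\right) = \frac{4227407}{704} + \left(120 - 15\right) \left(-26\right) = \frac{4227407}{704} + 105 \left(-26\right) = \frac{4227407}{704} - 2730 = \frac{2305487}{704}$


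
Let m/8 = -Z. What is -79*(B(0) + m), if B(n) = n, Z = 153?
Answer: 96696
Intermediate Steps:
m = -1224 (m = 8*(-1*153) = 8*(-153) = -1224)
-79*(B(0) + m) = -79*(0 - 1224) = -79*(-1224) = 96696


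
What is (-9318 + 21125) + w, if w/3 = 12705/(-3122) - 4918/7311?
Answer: 12817589021/1086902 ≈ 11793.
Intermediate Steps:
w = -15462893/1086902 (w = 3*(12705/(-3122) - 4918/7311) = 3*(12705*(-1/3122) - 4918*1/7311) = 3*(-1815/446 - 4918/7311) = 3*(-15462893/3260706) = -15462893/1086902 ≈ -14.227)
(-9318 + 21125) + w = (-9318 + 21125) - 15462893/1086902 = 11807 - 15462893/1086902 = 12817589021/1086902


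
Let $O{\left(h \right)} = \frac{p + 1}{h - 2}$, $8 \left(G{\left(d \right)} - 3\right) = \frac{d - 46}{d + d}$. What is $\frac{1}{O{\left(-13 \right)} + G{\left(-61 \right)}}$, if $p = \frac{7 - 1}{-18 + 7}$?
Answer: $\frac{32208}{99179} \approx 0.32475$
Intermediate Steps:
$p = - \frac{6}{11}$ ($p = \frac{6}{-11} = 6 \left(- \frac{1}{11}\right) = - \frac{6}{11} \approx -0.54545$)
$G{\left(d \right)} = 3 + \frac{-46 + d}{16 d}$ ($G{\left(d \right)} = 3 + \frac{\left(d - 46\right) \frac{1}{d + d}}{8} = 3 + \frac{\left(-46 + d\right) \frac{1}{2 d}}{8} = 3 + \frac{\frac{1}{2} \frac{1}{d} \left(-46 + d\right)}{8} = 3 + \frac{-46 + d}{16 d}$)
$O{\left(h \right)} = \frac{5}{11 \left(-2 + h\right)}$ ($O{\left(h \right)} = \frac{- \frac{6}{11} + 1}{h - 2} = \frac{5}{11 \left(-2 + h\right)}$)
$\frac{1}{O{\left(-13 \right)} + G{\left(-61 \right)}} = \frac{1}{\frac{5}{11 \left(-2 - 13\right)} + \frac{-46 + 49 \left(-61\right)}{16 \left(-61\right)}} = \frac{1}{\frac{5}{11 \left(-15\right)} + \frac{1}{16} \left(- \frac{1}{61}\right) \left(-46 - 2989\right)} = \frac{1}{\frac{5}{11} \left(- \frac{1}{15}\right) + \frac{1}{16} \left(- \frac{1}{61}\right) \left(-3035\right)} = \frac{1}{- \frac{1}{33} + \frac{3035}{976}} = \frac{1}{\frac{99179}{32208}} = \frac{32208}{99179}$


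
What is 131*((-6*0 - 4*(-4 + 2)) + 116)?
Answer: 16244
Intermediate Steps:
131*((-6*0 - 4*(-4 + 2)) + 116) = 131*((0 - 4*(-2)) + 116) = 131*((0 + 8) + 116) = 131*(8 + 116) = 131*124 = 16244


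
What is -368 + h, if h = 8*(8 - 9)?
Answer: -376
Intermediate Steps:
h = -8 (h = 8*(-1) = -8)
-368 + h = -368 - 8 = -376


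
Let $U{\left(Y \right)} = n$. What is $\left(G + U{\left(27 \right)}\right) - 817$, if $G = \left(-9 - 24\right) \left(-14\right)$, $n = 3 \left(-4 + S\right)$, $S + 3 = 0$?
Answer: $-376$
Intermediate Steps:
$S = -3$ ($S = -3 + 0 = -3$)
$n = -21$ ($n = 3 \left(-4 - 3\right) = 3 \left(-7\right) = -21$)
$U{\left(Y \right)} = -21$
$G = 462$ ($G = \left(-33\right) \left(-14\right) = 462$)
$\left(G + U{\left(27 \right)}\right) - 817 = \left(462 - 21\right) - 817 = 441 - 817 = -376$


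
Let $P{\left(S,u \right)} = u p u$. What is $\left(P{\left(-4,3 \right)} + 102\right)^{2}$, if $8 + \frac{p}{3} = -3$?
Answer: $38025$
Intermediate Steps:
$p = -33$ ($p = -24 + 3 \left(-3\right) = -24 - 9 = -33$)
$P{\left(S,u \right)} = - 33 u^{2}$ ($P{\left(S,u \right)} = u \left(-33\right) u = - 33 u u = - 33 u^{2}$)
$\left(P{\left(-4,3 \right)} + 102\right)^{2} = \left(- 33 \cdot 3^{2} + 102\right)^{2} = \left(\left(-33\right) 9 + 102\right)^{2} = \left(-297 + 102\right)^{2} = \left(-195\right)^{2} = 38025$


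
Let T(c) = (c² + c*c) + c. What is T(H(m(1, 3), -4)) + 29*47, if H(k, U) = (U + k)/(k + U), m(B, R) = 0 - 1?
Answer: 1366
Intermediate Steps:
m(B, R) = -1
H(k, U) = 1 (H(k, U) = (U + k)/(U + k) = 1)
T(c) = c + 2*c² (T(c) = (c² + c²) + c = 2*c² + c = c + 2*c²)
T(H(m(1, 3), -4)) + 29*47 = 1*(1 + 2*1) + 29*47 = 1*(1 + 2) + 1363 = 1*3 + 1363 = 3 + 1363 = 1366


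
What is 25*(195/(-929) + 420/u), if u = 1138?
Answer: 2103375/528601 ≈ 3.9791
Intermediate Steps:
25*(195/(-929) + 420/u) = 25*(195/(-929) + 420/1138) = 25*(195*(-1/929) + 420*(1/1138)) = 25*(-195/929 + 210/569) = 25*(84135/528601) = 2103375/528601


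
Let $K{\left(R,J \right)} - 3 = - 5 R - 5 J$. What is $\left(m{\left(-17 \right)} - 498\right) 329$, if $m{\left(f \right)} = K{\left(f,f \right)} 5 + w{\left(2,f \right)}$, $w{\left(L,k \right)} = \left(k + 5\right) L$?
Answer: $112847$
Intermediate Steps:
$K{\left(R,J \right)} = 3 - 5 J - 5 R$ ($K{\left(R,J \right)} = 3 - \left(5 J + 5 R\right) = 3 - 5 J - 5 R$)
$w{\left(L,k \right)} = L \left(5 + k\right)$ ($w{\left(L,k \right)} = \left(5 + k\right) L = L \left(5 + k\right)$)
$m{\left(f \right)} = 25 - 48 f$ ($m{\left(f \right)} = \left(3 - 5 f - 5 f\right) 5 + 2 \left(5 + f\right) = \left(3 - 10 f\right) 5 + \left(10 + 2 f\right) = \left(15 - 50 f\right) + \left(10 + 2 f\right) = 25 - 48 f$)
$\left(m{\left(-17 \right)} - 498\right) 329 = \left(\left(25 - -816\right) - 498\right) 329 = \left(\left(25 + 816\right) - 498\right) 329 = \left(841 - 498\right) 329 = 343 \cdot 329 = 112847$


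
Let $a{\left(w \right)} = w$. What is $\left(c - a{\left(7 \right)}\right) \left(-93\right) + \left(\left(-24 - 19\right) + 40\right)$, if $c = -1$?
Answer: $741$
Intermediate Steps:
$\left(c - a{\left(7 \right)}\right) \left(-93\right) + \left(\left(-24 - 19\right) + 40\right) = \left(-1 - 7\right) \left(-93\right) + \left(\left(-24 - 19\right) + 40\right) = \left(-1 - 7\right) \left(-93\right) + \left(-43 + 40\right) = \left(-8\right) \left(-93\right) - 3 = 744 - 3 = 741$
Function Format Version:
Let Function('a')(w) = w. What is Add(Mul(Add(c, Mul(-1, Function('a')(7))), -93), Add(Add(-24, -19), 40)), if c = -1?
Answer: 741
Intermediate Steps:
Add(Mul(Add(c, Mul(-1, Function('a')(7))), -93), Add(Add(-24, -19), 40)) = Add(Mul(Add(-1, Mul(-1, 7)), -93), Add(Add(-24, -19), 40)) = Add(Mul(Add(-1, -7), -93), Add(-43, 40)) = Add(Mul(-8, -93), -3) = Add(744, -3) = 741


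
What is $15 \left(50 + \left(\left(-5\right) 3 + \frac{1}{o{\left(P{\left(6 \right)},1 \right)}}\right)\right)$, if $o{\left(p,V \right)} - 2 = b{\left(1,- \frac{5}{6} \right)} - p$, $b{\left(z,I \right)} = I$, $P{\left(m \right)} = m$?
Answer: $\frac{15135}{29} \approx 521.9$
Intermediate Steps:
$o{\left(p,V \right)} = \frac{7}{6} - p$ ($o{\left(p,V \right)} = 2 - \left(\frac{5}{6} + p\right) = \frac{7}{6} - p$)
$15 \left(50 + \left(\left(-5\right) 3 + \frac{1}{o{\left(P{\left(6 \right)},1 \right)}}\right)\right) = 15 \left(50 + \left(\left(-5\right) 3 + \frac{1}{\frac{7}{6} - 6}\right)\right) = 15 \left(50 - \left(15 - \frac{1}{\frac{7}{6} - 6}\right)\right) = 15 \left(50 - \left(15 - \frac{1}{- \frac{29}{6}}\right)\right) = 15 \left(50 - \frac{441}{29}\right) = 15 \cdot \frac{1009}{29} = \frac{15135}{29}$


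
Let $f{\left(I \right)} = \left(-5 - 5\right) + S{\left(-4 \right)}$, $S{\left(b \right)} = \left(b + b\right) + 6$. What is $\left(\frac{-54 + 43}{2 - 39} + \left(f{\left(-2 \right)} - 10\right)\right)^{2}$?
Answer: $\frac{644809}{1369} \approx 471.01$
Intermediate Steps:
$S{\left(b \right)} = 6 + 2 b$ ($S{\left(b \right)} = 2 b + 6 = 6 + 2 b$)
$f{\left(I \right)} = -12$ ($f{\left(I \right)} = \left(-5 - 5\right) + \left(6 + 2 \left(-4\right)\right) = -10 + \left(6 - 8\right) = -10 - 2 = -12$)
$\left(\frac{-54 + 43}{2 - 39} + \left(f{\left(-2 \right)} - 10\right)\right)^{2} = \left(\frac{-54 + 43}{2 - 39} - 22\right)^{2} = \left(- \frac{11}{-37} - 22\right)^{2} = \left(\left(-11\right) \left(- \frac{1}{37}\right) - 22\right)^{2} = \left(\frac{11}{37} - 22\right)^{2} = \left(- \frac{803}{37}\right)^{2} = \frac{644809}{1369}$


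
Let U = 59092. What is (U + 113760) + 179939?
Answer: 352791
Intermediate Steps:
(U + 113760) + 179939 = (59092 + 113760) + 179939 = 172852 + 179939 = 352791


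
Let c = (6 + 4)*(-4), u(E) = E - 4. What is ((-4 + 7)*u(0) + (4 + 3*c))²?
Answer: 16384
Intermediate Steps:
u(E) = -4 + E
c = -40 (c = 10*(-4) = -40)
((-4 + 7)*u(0) + (4 + 3*c))² = ((-4 + 7)*(-4 + 0) + (4 + 3*(-40)))² = (3*(-4) + (4 - 120))² = (-12 - 116)² = (-128)² = 16384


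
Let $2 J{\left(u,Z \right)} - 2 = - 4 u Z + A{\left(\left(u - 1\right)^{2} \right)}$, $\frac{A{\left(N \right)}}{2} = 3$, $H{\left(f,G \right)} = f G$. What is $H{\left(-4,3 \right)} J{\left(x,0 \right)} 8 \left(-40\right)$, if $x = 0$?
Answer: $15360$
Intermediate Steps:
$H{\left(f,G \right)} = G f$
$A{\left(N \right)} = 6$ ($A{\left(N \right)} = 2 \cdot 3 = 6$)
$J{\left(u,Z \right)} = 4 - 2 Z u$ ($J{\left(u,Z \right)} = 1 + \frac{- 4 u Z + 6}{2} = 1 + \frac{- 4 Z u + 6}{2} = 1 + \frac{6 - 4 Z u}{2} = 1 - \left(-3 + 2 Z u\right) = 4 - 2 Z u$)
$H{\left(-4,3 \right)} J{\left(x,0 \right)} 8 \left(-40\right) = 3 \left(-4\right) \left(4 - 0 \cdot 0\right) 8 \left(-40\right) = - 12 \left(4 + 0\right) 8 \left(-40\right) = \left(-12\right) 4 \cdot 8 \left(-40\right) = \left(-48\right) 8 \left(-40\right) = \left(-384\right) \left(-40\right) = 15360$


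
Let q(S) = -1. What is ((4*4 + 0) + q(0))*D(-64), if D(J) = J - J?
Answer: 0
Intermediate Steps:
D(J) = 0
((4*4 + 0) + q(0))*D(-64) = ((4*4 + 0) - 1)*0 = ((16 + 0) - 1)*0 = (16 - 1)*0 = 15*0 = 0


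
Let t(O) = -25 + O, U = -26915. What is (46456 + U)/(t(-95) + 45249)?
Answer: 19541/45129 ≈ 0.43300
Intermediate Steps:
(46456 + U)/(t(-95) + 45249) = (46456 - 26915)/((-25 - 95) + 45249) = 19541/(-120 + 45249) = 19541/45129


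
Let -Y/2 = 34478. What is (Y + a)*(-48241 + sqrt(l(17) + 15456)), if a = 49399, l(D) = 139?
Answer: 943449237 - 19557*sqrt(15595) ≈ 9.4101e+8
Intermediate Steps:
Y = -68956 (Y = -2*34478 = -68956)
(Y + a)*(-48241 + sqrt(l(17) + 15456)) = (-68956 + 49399)*(-48241 + sqrt(139 + 15456)) = -19557*(-48241 + sqrt(15595)) = 943449237 - 19557*sqrt(15595)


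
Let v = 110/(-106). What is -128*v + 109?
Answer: 12817/53 ≈ 241.83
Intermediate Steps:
v = -55/53 (v = 110*(-1/106) = -55/53 ≈ -1.0377)
-128*v + 109 = -128*(-55/53) + 109 = 7040/53 + 109 = 12817/53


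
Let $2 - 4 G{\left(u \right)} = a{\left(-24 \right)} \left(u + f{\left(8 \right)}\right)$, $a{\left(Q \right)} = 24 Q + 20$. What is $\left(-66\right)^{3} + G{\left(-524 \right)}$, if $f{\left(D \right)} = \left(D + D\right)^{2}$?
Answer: $- \frac{649495}{2} \approx -3.2475 \cdot 10^{5}$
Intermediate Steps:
$a{\left(Q \right)} = 20 + 24 Q$
$f{\left(D \right)} = 4 D^{2}$ ($f{\left(D \right)} = \left(2 D\right)^{2} = 4 D^{2}$)
$G{\left(u \right)} = \frac{71169}{2} + 139 u$ ($G{\left(u \right)} = \frac{1}{2} - \frac{\left(20 + 24 \left(-24\right)\right) \left(u + 4 \cdot 8^{2}\right)}{4} = \frac{1}{2} - \frac{\left(20 - 576\right) \left(u + 4 \cdot 64\right)}{4} = \frac{1}{2} - \frac{\left(-556\right) \left(u + 256\right)}{4} = \frac{1}{2} - \frac{\left(-556\right) \left(256 + u\right)}{4} = \frac{1}{2} - \frac{-142336 - 556 u}{4} = \frac{1}{2} + \left(35584 + 139 u\right) = \frac{71169}{2} + 139 u$)
$\left(-66\right)^{3} + G{\left(-524 \right)} = \left(-66\right)^{3} + \left(\frac{71169}{2} + 139 \left(-524\right)\right) = -287496 + \left(\frac{71169}{2} - 72836\right) = -287496 - \frac{74503}{2} = - \frac{649495}{2}$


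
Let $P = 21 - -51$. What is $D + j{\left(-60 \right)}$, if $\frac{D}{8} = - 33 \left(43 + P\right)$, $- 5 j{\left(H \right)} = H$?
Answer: $-30348$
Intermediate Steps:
$j{\left(H \right)} = - \frac{H}{5}$
$P = 72$ ($P = 21 + 51 = 72$)
$D = -30360$ ($D = 8 \left(- 33 \left(43 + 72\right)\right) = 8 \left(\left(-33\right) 115\right) = 8 \left(-3795\right) = -30360$)
$D + j{\left(-60 \right)} = -30360 - -12 = -30360 + 12 = -30348$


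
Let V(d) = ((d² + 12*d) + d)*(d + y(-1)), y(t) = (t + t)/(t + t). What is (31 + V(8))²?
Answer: 2380849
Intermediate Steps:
y(t) = 1 (y(t) = (2*t)/((2*t)) = (2*t)*(1/(2*t)) = 1)
V(d) = (1 + d)*(d² + 13*d) (V(d) = ((d² + 12*d) + d)*(d + 1) = (d² + 13*d)*(1 + d) = (1 + d)*(d² + 13*d))
(31 + V(8))² = (31 + 8*(13 + 8² + 14*8))² = (31 + 8*(13 + 64 + 112))² = (31 + 8*189)² = (31 + 1512)² = 1543² = 2380849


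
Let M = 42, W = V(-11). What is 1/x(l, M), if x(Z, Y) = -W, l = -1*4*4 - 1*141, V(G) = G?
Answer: 1/11 ≈ 0.090909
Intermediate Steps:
W = -11
l = -157 (l = -4*4 - 141 = -16 - 141 = -157)
x(Z, Y) = 11 (x(Z, Y) = -1*(-11) = 11)
1/x(l, M) = 1/11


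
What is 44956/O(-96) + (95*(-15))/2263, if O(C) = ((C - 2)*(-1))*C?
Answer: -28785457/5322576 ≈ -5.4082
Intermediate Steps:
O(C) = C*(2 - C) (O(C) = ((-2 + C)*(-1))*C = (2 - C)*C = C*(2 - C))
44956/O(-96) + (95*(-15))/2263 = 44956/((-96*(2 - 1*(-96)))) + (95*(-15))/2263 = 44956/((-96*(2 + 96))) - 1425*1/2263 = 44956/((-96*98)) - 1425/2263 = 44956/(-9408) - 1425/2263 = 44956*(-1/9408) - 1425/2263 = -11239/2352 - 1425/2263 = -28785457/5322576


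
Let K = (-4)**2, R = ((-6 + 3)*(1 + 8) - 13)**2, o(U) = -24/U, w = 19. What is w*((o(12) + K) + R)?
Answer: 30666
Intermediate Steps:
R = 1600 (R = (-3*9 - 13)**2 = (-27 - 13)**2 = (-40)**2 = 1600)
K = 16
w*((o(12) + K) + R) = 19*((-24/12 + 16) + 1600) = 19*((-24*1/12 + 16) + 1600) = 19*((-2 + 16) + 1600) = 19*(14 + 1600) = 19*1614 = 30666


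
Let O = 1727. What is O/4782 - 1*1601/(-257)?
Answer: 8099821/1228974 ≈ 6.5907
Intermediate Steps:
O/4782 - 1*1601/(-257) = 1727/4782 - 1*1601/(-257) = 1727*(1/4782) - 1601*(-1/257) = 1727/4782 + 1601/257 = 8099821/1228974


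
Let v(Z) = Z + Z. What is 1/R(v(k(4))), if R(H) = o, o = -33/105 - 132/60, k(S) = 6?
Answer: -35/88 ≈ -0.39773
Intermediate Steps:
o = -88/35 (o = -33*1/105 - 132*1/60 = -11/35 - 11/5 = -88/35 ≈ -2.5143)
v(Z) = 2*Z
R(H) = -88/35
1/R(v(k(4))) = 1/(-88/35) = -35/88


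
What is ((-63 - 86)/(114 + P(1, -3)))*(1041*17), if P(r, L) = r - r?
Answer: -878951/38 ≈ -23130.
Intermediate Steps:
P(r, L) = 0
((-63 - 86)/(114 + P(1, -3)))*(1041*17) = ((-63 - 86)/(114 + 0))*(1041*17) = -149/114*17697 = -878951/38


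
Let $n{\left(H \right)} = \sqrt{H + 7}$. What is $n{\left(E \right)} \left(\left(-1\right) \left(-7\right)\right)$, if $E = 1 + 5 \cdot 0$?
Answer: $14 \sqrt{2} \approx 19.799$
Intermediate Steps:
$E = 1$ ($E = 1 + 0 = 1$)
$n{\left(H \right)} = \sqrt{7 + H}$
$n{\left(E \right)} \left(\left(-1\right) \left(-7\right)\right) = \sqrt{7 + 1} \left(\left(-1\right) \left(-7\right)\right) = \sqrt{8} \cdot 7 = 2 \sqrt{2} \cdot 7 = 14 \sqrt{2}$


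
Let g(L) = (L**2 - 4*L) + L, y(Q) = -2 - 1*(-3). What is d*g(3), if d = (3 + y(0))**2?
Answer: 0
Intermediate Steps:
y(Q) = 1 (y(Q) = -2 + 3 = 1)
g(L) = L**2 - 3*L
d = 16 (d = (3 + 1)**2 = 4**2 = 16)
d*g(3) = 16*(3*(-3 + 3)) = 16*(3*0) = 16*0 = 0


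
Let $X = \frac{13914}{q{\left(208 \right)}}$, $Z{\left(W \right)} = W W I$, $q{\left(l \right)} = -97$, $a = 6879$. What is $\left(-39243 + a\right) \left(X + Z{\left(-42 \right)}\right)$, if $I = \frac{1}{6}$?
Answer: $- \frac{472643856}{97} \approx -4.8726 \cdot 10^{6}$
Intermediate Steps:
$I = \frac{1}{6} \approx 0.16667$
$Z{\left(W \right)} = \frac{W^{2}}{6}$ ($Z{\left(W \right)} = W W \frac{1}{6} = W^{2} \cdot \frac{1}{6} = \frac{W^{2}}{6}$)
$X = - \frac{13914}{97}$ ($X = \frac{13914}{-97} = 13914 \left(- \frac{1}{97}\right) = - \frac{13914}{97} \approx -143.44$)
$\left(-39243 + a\right) \left(X + Z{\left(-42 \right)}\right) = \left(-39243 + 6879\right) \left(- \frac{13914}{97} + \frac{\left(-42\right)^{2}}{6}\right) = - 32364 \left(- \frac{13914}{97} + \frac{1}{6} \cdot 1764\right) = - 32364 \left(- \frac{13914}{97} + 294\right) = \left(-32364\right) \frac{14604}{97} = - \frac{472643856}{97}$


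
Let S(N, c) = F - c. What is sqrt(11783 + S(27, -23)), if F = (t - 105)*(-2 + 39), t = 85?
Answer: sqrt(11066) ≈ 105.20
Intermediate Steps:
F = -740 (F = (85 - 105)*(-2 + 39) = -20*37 = -740)
S(N, c) = -740 - c
sqrt(11783 + S(27, -23)) = sqrt(11783 + (-740 - 1*(-23))) = sqrt(11783 + (-740 + 23)) = sqrt(11783 - 717) = sqrt(11066)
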